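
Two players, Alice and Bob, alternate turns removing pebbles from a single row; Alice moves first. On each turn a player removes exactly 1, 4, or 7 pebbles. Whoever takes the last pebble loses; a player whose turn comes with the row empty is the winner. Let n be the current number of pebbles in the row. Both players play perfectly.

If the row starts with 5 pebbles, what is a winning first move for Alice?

Remove 4, leaving 1.

Positions with no move are W. A position that does have a move is losing for the player to move precisely when every available move leads to a winning position for the opponent. Fill in the labels:
n=0: no move; the opponent has just taken the last pebble and therefore loses → W
n=1: L (sole option 0(W) is W)
n=2: W (go to 1, an L position)
n=3: L (sole option 2(W) is W)
n=4: W (go to 3, an L position)
n=5: W (go to 1, an L position)
From 5, the L positions reachable in one move are: 1.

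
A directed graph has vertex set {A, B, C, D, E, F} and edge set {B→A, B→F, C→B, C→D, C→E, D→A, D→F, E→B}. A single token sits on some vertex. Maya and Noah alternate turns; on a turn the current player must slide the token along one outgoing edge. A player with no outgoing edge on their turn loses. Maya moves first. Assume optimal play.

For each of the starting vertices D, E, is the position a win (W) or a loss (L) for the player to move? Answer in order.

Use the standard recursion: the mover loses at a terminal position; elsewhere, the mover wins exactly when some move hands the opponent an L position.
Every edge goes from a vertex to one that appears earlier in the order A, F, D, B, E, C, so processing vertices in that order labels each vertex after all of its successors.
A: no outgoing edge → L
F: no outgoing edge → L
D: W (go to F, an L position)
B: W (go to F, an L position)
E: L (sole option B(W) is W)
C: W (go to E, an L position)

D: W, E: L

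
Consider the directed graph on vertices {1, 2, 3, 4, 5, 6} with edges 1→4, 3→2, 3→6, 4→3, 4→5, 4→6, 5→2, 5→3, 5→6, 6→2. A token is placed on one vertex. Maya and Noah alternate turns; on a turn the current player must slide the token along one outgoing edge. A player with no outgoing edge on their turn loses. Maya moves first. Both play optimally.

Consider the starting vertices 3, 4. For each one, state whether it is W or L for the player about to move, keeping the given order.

Work bottom-up. With no move the player to move loses. Otherwise the position is W if at least one move leads to an L position for the opponent, and L if every move leads to a W.
Every edge goes from a vertex to one that appears earlier in the order 2, 6, 3, 5, 4, 1, so processing vertices in that order labels each vertex after all of its successors.
2: no outgoing edge → L
6: reaches L-position 2 → W
3: reaches L-position 2 → W
5: reaches L-position 2 → W
4: only reaches 5(W), 3(W), 6(W), all W → L
1: reaches L-position 4 → W

3: W, 4: L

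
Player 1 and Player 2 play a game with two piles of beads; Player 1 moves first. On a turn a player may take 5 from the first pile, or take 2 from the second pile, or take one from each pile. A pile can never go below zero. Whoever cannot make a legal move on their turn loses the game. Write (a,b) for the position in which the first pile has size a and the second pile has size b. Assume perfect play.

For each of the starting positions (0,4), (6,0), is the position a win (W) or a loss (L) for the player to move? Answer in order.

Compute win/loss labels from the base case upward. A position with no move is L. Any other position is W if it can reach an L in one move, else L.
No move ever increases a pile, so every position that can arise here has a ≤ 6 and b ≤ 4; it is enough to label the cells with 0 ≤ a ≤ 6 and 0 ≤ b ≤ 4.
Every move lowers a or b (never raises either), so fill the grid row by row in increasing a, and left to right within a row: each cell's successors are then already labelled.
      b=0  b=1  b=2  b=3  b=4
a=0:    L    L    W    W    L
a=1:    L    W    W    L    L
a=2:    L    W    W    L    W
a=3:    L    W    W    L    W
a=4:    L    W    W    L    W
a=5:    W    W    L    L    W
a=6:    W    L    L    W    W
Cells with no legal move (terminal, hence L): (0,0), (0,1), (1,0), (2,0), (3,0), (4,0).
The remaining L cells, each justified by listing all of its moves:
(0,4): only reaches (0,2)(W), which is W → L
(1,3): only reaches (1,1)(W), (0,2)(W), all W → L
(1,4): only reaches (1,2)(W), (0,3)(W), all W → L
(2,3): only reaches (2,1)(W), (1,2)(W), all W → L
(3,3): only reaches (3,1)(W), (2,2)(W), all W → L
(4,3): only reaches (4,1)(W), (3,2)(W), all W → L
(5,2): only reaches (0,2)(W), (5,0)(W), (4,1)(W), all W → L
(5,3): only reaches (0,3)(W), (5,1)(W), (4,2)(W), all W → L
(6,1): only reaches (1,1)(W), (5,0)(W), all W → L
(6,2): only reaches (1,2)(W), (6,0)(W), (5,1)(W), all W → L
Every other cell has at least one move into one of the L cells above, so it is W.
(0,4): one of the L cells justified above, so L
(6,0): the move to (1,0) reaches an L cell, so W

(0,4): L, (6,0): W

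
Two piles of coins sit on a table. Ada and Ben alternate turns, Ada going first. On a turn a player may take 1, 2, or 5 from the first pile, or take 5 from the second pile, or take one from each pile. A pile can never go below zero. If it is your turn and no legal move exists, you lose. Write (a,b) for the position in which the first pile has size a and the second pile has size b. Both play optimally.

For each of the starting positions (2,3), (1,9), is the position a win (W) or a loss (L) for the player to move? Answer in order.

Compute win/loss labels from the base case upward. A position with no move is L. Any other position is W if it can reach an L in one move, else L.
No move ever increases a pile, so every position that can arise here has a ≤ 2 and b ≤ 9; it is enough to label the cells with 0 ≤ a ≤ 2 and 0 ≤ b ≤ 9.
Every move lowers a or b (never raises either), so fill the grid row by row in increasing a, and left to right within a row: each cell's successors are then already labelled.
      b=0  b=1  b=2  b=3  b=4  b=5  b=6  b=7  b=8  b=9
a=0:    L    L    L    L    L    W    W    W    W    W
a=1:    W    W    W    W    W    W    L    L    L    L
a=2:    W    W    W    W    W    L    W    W    W    W
Cells with no legal move (terminal, hence L): (0,0), (0,1), (0,2), (0,3), (0,4).
The remaining L cells, each justified by listing all of its moves:
(1,6): moves to (0,6)(W), (1,1)(W), (0,5)(W); every one is W ⇒ L
(1,7): moves to (0,7)(W), (1,2)(W), (0,6)(W); every one is W ⇒ L
(1,8): moves to (0,8)(W), (1,3)(W), (0,7)(W); every one is W ⇒ L
(1,9): moves to (0,9)(W), (1,4)(W), (0,8)(W); every one is W ⇒ L
(2,5): moves to (1,5)(W), (0,5)(W), (2,0)(W), (1,4)(W); every one is W ⇒ L
Every other cell has at least one move into one of the L cells above, so it is W.
(2,3): the move to (0,3) reaches an L cell, so W
(1,9): one of the L cells justified above, so L

(2,3): W, (1,9): L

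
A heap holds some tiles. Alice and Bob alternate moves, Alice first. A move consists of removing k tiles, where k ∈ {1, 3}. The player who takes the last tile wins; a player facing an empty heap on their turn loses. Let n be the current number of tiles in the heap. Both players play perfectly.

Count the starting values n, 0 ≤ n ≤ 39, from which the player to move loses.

Use the standard recursion: the mover loses at a terminal position; elsewhere, the mover wins exactly when some move hands the opponent an L position.
n=0: no move → L
n=1: W (go to 0, an L position)
n=2: L (sole option 1(W) is W)
n=3: W (go to 2, an L position)
n=4: L (options 3(W), 1(W) are all W)
n=5: W (go to 4, an L position)
n=6: L (options 5(W), 3(W) are all W)
n=7: W (go to 6, an L position)
n=8: L (options 7(W), 5(W) are all W)
n=9: W (go to 8, an L position)
n=10: L (options 9(W), 7(W) are all W)
n=11: W (go to 10, an L position)
n=12: L (options 11(W), 9(W) are all W)
n=13: W (go to 12, an L position)
n=14: L (options 13(W), 11(W) are all W)
n=15: W (go to 14, an L position)
n=16: L (options 15(W), 13(W) are all W)
n=17: W (go to 16, an L position)
n=18: L (options 17(W), 15(W) are all W)
n=19: W (go to 18, an L position)
n=20: L (options 19(W), 17(W) are all W)
n=21: W (go to 20, an L position)
n=22: L (options 21(W), 19(W) are all W)
n=23: W (go to 22, an L position)
n=24: L (options 23(W), 21(W) are all W)
n=25: W (go to 24, an L position)
n=26: L (options 25(W), 23(W) are all W)
n=27: W (go to 26, an L position)
n=28: L (options 27(W), 25(W) are all W)
n=29: W (go to 28, an L position)
n=30: L (options 29(W), 27(W) are all W)
n=31: W (go to 30, an L position)
n=32: L (options 31(W), 29(W) are all W)
n=33: W (go to 32, an L position)
n=34: L (options 33(W), 31(W) are all W)
n=35: W (go to 34, an L position)
n=36: L (options 35(W), 33(W) are all W)
n=37: W (go to 36, an L position)
n=38: L (options 37(W), 35(W) are all W)
n=39: W (go to 38, an L position)
L entries with 0 ≤ n ≤ 39: n = 0, 2, 4, 6, 8, 10, 12, 14, 16, 18, 20, 22, 24, 26, 28, 30, 32, 34, 36, 38; that makes 20.

20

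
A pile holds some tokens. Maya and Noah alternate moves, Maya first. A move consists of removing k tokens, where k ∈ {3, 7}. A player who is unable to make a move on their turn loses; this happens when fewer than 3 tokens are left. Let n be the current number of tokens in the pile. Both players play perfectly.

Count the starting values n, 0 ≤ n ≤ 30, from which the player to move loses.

13

Classify positions by backward induction: terminal positions (no move available) are L. From any other position, the mover wins iff some move reaches an L.
n=0: no move → L
n=1: no move → L
n=2: no move → L
n=3: →0(L), so W
n=4: →1(L), so W
n=5: →2(L), so W
n=6: →3(W) only, which is W, so L
n=7: →0(L), so W
n=8: →1(L), so W
n=9: →6(L), so W
n=10: →7(W), 3(W) — all W, so L
n=11: →8(W), 4(W) — all W, so L
n=12: →9(W), 5(W) — all W, so L
n=13: →10(L), so W
n=14: →11(L), so W
n=15: →12(L), so W
n=16: →13(W), 9(W) — all W, so L
n=17: →10(L), so W
n=18: →11(L), so W
n=19: →16(L), so W
n=20: →17(W), 13(W) — all W, so L
n=21: →18(W), 14(W) — all W, so L
n=22: →19(W), 15(W) — all W, so L
n=23: →20(L), so W
n=24: →21(L), so W
n=25: →22(L), so W
n=26: →23(W), 19(W) — all W, so L
n=27: →20(L), so W
n=28: →21(L), so W
n=29: →26(L), so W
n=30: →27(W), 23(W) — all W, so L
L entries with 0 ≤ n ≤ 30: n = 0, 1, 2, 6, 10, 11, 12, 16, 20, 21, 22, 26, 30; that makes 13.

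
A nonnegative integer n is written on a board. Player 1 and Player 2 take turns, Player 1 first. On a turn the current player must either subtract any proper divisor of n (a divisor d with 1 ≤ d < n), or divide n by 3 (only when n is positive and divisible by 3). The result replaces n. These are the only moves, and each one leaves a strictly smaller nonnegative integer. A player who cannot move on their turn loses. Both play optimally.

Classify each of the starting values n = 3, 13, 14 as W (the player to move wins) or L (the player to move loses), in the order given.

Label each position W (a win for the player to move) or L (a loss). A position with no legal move is L; any other position is W exactly when some move reaches an L, and L when every move reaches a W.
n=0: no move → L
n=1: no move → L
n=2: W (go to 1, an L position)
n=3: W (go to 1, an L position)
n=4: L (options 2(W), 3(W) are all W)
n=5: W (go to 4, an L position)
n=6: W (go to 4, an L position)
n=7: L (sole option 6(W) is W)
n=8: W (go to 4, an L position)
n=9: L (options 3(W), 6(W), 8(W) are all W)
n=10: W (go to 9, an L position)
n=11: L (sole option 10(W) is W)
n=12: W (go to 4, an L position)
n=13: L (sole option 12(W) is W)
n=14: W (go to 7, an L position)

3: W, 13: L, 14: W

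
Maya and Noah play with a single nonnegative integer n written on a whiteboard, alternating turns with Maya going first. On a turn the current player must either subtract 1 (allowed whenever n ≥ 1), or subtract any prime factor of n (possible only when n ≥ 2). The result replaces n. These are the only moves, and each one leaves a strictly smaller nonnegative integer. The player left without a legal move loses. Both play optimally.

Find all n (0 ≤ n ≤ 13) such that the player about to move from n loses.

0, 4, 8, 12

Build the W/L table. Terminal = L. A non-terminal position is W if it has a move to some L; otherwise it is L.
n=0: no move → L
n=1: reaches L-position 0 → W
n=2: reaches L-position 0 → W
n=3: reaches L-position 0 → W
n=4: only reaches 2(W), 3(W), all W → L
n=5: reaches L-position 0 → W
n=6: reaches L-position 4 → W
n=7: reaches L-position 0 → W
n=8: only reaches 6(W), 7(W), all W → L
n=9: reaches L-position 8 → W
n=10: reaches L-position 8 → W
n=11: reaches L-position 0 → W
n=12: only reaches 9(W), 10(W), 11(W), all W → L
n=13: reaches L-position 0 → W
Reading off the rows marked L gives the requested list; there are 4 such values of n.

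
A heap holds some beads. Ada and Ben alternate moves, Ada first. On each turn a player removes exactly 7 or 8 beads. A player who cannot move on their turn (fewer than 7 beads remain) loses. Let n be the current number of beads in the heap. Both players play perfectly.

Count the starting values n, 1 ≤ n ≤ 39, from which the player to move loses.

Work bottom-up. With no move the player to move loses. Otherwise the position is W if at least one move leads to an L position for the opponent, and L if every move leads to a W.
n=0: no move → L
n=1: no move → L
n=2: no move → L
n=3: no move → L
n=4: no move → L
n=5: no move → L
n=6: no move → L
n=7: →0(L), so W
n=8: →1(L), so W
n=9: →2(L), so W
n=10: →3(L), so W
n=11: →4(L), so W
n=12: →5(L), so W
n=13: →6(L), so W
n=14: →6(L), so W
n=15: →8(W), 7(W) — all W, so L
n=16: →9(W), 8(W) — all W, so L
n=17: →10(W), 9(W) — all W, so L
n=18: →11(W), 10(W) — all W, so L
n=19: →12(W), 11(W) — all W, so L
n=20: →13(W), 12(W) — all W, so L
n=21: →14(W), 13(W) — all W, so L
n=22: →15(L), so W
n=23: →16(L), so W
n=24: →17(L), so W
n=25: →18(L), so W
n=26: →19(L), so W
n=27: →20(L), so W
n=28: →21(L), so W
n=29: →21(L), so W
n=30: →23(W), 22(W) — all W, so L
n=31: →24(W), 23(W) — all W, so L
n=32: →25(W), 24(W) — all W, so L
n=33: →26(W), 25(W) — all W, so L
n=34: →27(W), 26(W) — all W, so L
n=35: →28(W), 27(W) — all W, so L
n=36: →29(W), 28(W) — all W, so L
n=37: →30(L), so W
n=38: →31(L), so W
n=39: →32(L), so W
L entries with 1 ≤ n ≤ 39 (n=0 is outside the asked range and is not counted): n = 1, 2, 3, 4, 5, 6, 15, 16, 17, 18, 19, 20, 21, 30, 31, 32, 33, 34, 35, 36; that makes 20.

20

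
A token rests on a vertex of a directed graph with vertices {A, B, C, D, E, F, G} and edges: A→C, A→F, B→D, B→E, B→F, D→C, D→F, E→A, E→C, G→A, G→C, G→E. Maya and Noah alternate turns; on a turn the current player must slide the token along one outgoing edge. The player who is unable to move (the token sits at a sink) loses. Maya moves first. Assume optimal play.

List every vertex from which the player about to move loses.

C, F

Use the standard recursion: the mover loses at a terminal position; elsewhere, the mover wins exactly when some move hands the opponent an L position.
Every edge goes from a vertex to one that appears earlier in the order C, F, D, A, E, B, G, so processing vertices in that order labels each vertex after all of its successors.
C: no outgoing edge → L
F: no outgoing edge → L
D: W (go to F, an L position)
A: W (go to F, an L position)
E: W (go to C, an L position)
B: W (go to F, an L position)
G: W (go to C, an L position)
The losing starting vertices are exactly the entries labelled L in this table (2 of them).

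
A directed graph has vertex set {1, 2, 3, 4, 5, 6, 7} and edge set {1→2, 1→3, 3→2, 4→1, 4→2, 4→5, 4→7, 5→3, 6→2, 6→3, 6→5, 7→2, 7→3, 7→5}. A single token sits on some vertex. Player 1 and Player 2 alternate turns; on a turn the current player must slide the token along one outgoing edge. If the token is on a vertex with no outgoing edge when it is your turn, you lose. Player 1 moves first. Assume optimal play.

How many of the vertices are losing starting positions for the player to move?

Work bottom-up. With no move the player to move loses. Otherwise the position is W if at least one move leads to an L position for the opponent, and L if every move leads to a W.
Every edge goes from a vertex to one that appears earlier in the order 2, 3, 5, 6, 7, 1, 4, so processing vertices in that order labels each vertex after all of its successors.
2: no outgoing edge → L
3: reaches L-position 2 → W
5: only reaches 3(W), which is W → L
6: reaches L-position 5 → W
7: reaches L-position 5 → W
1: reaches L-position 2 → W
4: reaches L-position 5 → W
The L vertices are 2, 5; that is 2 in all.

2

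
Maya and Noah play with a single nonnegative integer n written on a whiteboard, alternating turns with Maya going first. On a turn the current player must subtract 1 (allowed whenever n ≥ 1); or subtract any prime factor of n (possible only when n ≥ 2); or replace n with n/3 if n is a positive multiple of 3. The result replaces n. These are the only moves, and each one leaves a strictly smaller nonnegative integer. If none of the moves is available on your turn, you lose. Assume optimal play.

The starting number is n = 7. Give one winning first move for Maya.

Compute win/loss labels from the base case upward. A position with no move is L. Any other position is W if it can reach an L in one move, else L.
n=0: no move → L
n=1: can move to 0, which is L ⇒ W
n=2: can move to 0, which is L ⇒ W
n=3: can move to 0, which is L ⇒ W
n=4: moves to 2(W), 3(W); every one is W ⇒ L
n=5: can move to 0, which is L ⇒ W
n=6: can move to 4, which is L ⇒ W
n=7: can move to 0, which is L ⇒ W
From 7, the L positions reachable in one move are: 0.

Move to 0.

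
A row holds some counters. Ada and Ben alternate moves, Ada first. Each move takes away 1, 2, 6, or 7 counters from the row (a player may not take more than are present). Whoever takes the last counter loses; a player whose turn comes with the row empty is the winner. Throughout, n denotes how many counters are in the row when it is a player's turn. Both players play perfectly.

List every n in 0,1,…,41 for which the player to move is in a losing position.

Use the standard recursion: the mover wins at a terminal position; elsewhere, the mover wins exactly when some move hands the opponent an L position.
n=0: no move; the opponent has just taken the last counter and therefore loses → W
n=1: L (sole option 0(W) is W)
n=2: W (go to 1, an L position)
n=3: W (go to 1, an L position)
n=4: L (options 3(W), 2(W) are all W)
n=5: W (go to 4, an L position)
n=6: W (go to 4, an L position)
n=7: W (go to 1, an L position)
n=8: W (go to 1, an L position)
n=9: L (options 8(W), 7(W), 3(W), 2(W) are all W)
n=10: W (go to 9, an L position)
n=11: W (go to 9, an L position)
n=12: L (options 11(W), 10(W), 6(W), 5(W) are all W)
n=13: W (go to 12, an L position)
n=14: W (go to 12, an L position)
n=15: W (go to 9, an L position)
n=16: W (go to 9, an L position)
n=17: L (options 16(W), 15(W), 11(W), 10(W) are all W)
n=18: W (go to 17, an L position)
n=19: W (go to 17, an L position)
n=20: L (options 19(W), 18(W), 14(W), 13(W) are all W)
n=21: W (go to 20, an L position)
n=22: W (go to 20, an L position)
n=23: W (go to 17, an L position)
n=24: W (go to 17, an L position)
n=25: L (options 24(W), 23(W), 19(W), 18(W) are all W)
n=26: W (go to 25, an L position)
n=27: W (go to 25, an L position)
n=28: L (options 27(W), 26(W), 22(W), 21(W) are all W)
n=29: W (go to 28, an L position)
n=30: W (go to 28, an L position)
n=31: W (go to 25, an L position)
n=32: W (go to 25, an L position)
n=33: L (options 32(W), 31(W), 27(W), 26(W) are all W)
n=34: W (go to 33, an L position)
n=35: W (go to 33, an L position)
n=36: L (options 35(W), 34(W), 30(W), 29(W) are all W)
n=37: W (go to 36, an L position)
n=38: W (go to 36, an L position)
n=39: W (go to 33, an L position)
n=40: W (go to 33, an L position)
n=41: L (options 40(W), 39(W), 35(W), 34(W) are all W)
The losing starting values of n are exactly the entries labelled L in this table (11 of them).

1, 4, 9, 12, 17, 20, 25, 28, 33, 36, 41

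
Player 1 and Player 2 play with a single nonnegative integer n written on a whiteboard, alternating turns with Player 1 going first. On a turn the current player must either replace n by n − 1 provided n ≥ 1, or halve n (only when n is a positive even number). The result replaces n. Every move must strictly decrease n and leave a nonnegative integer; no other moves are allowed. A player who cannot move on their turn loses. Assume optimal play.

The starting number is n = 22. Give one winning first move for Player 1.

Move to 11.

Work bottom-up. With no move the player to move loses. Otherwise the position is W if at least one move leads to an L position for the opponent, and L if every move leads to a W.
n=0: no move → L
n=1: reaches L-position 0 → W
n=2: only reaches 1(W), which is W → L
n=3: reaches L-position 2 → W
n=4: reaches L-position 2 → W
n=5: only reaches 4(W), which is W → L
n=6: reaches L-position 5 → W
n=7: only reaches 6(W), which is W → L
n=8: reaches L-position 7 → W
n=9: only reaches 8(W), which is W → L
n=10: reaches L-position 5 → W
n=11: only reaches 10(W), which is W → L
n=12: reaches L-position 11 → W
n=13: only reaches 12(W), which is W → L
n=14: reaches L-position 7 → W
n=15: only reaches 14(W), which is W → L
n=16: reaches L-position 15 → W
n=17: only reaches 16(W), which is W → L
n=18: reaches L-position 9 → W
n=19: only reaches 18(W), which is W → L
n=20: reaches L-position 19 → W
n=21: only reaches 20(W), which is W → L
n=22: reaches L-position 11 → W
From 22, the L positions reachable in one move are: 11, 21. Any move reaching one of these is winning.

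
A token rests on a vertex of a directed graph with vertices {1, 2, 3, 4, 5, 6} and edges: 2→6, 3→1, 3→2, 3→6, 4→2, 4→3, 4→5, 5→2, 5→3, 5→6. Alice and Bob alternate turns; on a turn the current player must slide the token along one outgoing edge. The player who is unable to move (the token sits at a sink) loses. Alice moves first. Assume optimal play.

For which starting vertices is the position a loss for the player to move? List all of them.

1, 4, 6

Positions with no move are L. A position that does have a move is losing for the player to move precisely when every available move leads to a winning position for the opponent. Fill in the labels:
Every edge goes from a vertex to one that appears earlier in the order 1, 6, 2, 3, 5, 4, so processing vertices in that order labels each vertex after all of its successors.
1: no outgoing edge → L
6: no outgoing edge → L
2: can move to 6, which is L ⇒ W
3: can move to 6, which is L ⇒ W
5: can move to 6, which is L ⇒ W
4: moves to 5(W), 3(W), 2(W); every one is W ⇒ L
The losing starting vertices are exactly the entries labelled L in this table (3 of them).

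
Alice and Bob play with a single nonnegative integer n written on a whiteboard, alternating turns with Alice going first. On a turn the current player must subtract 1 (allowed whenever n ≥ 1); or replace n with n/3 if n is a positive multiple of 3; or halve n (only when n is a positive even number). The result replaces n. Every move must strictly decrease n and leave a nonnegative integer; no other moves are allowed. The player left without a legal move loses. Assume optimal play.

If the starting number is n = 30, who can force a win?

Bob wins.

Use the standard recursion: the mover loses at a terminal position; elsewhere, the mover wins exactly when some move hands the opponent an L position.
n=0: no move → L
n=1: W (go to 0, an L position)
n=2: L (sole option 1(W) is W)
n=3: W (go to 2, an L position)
n=4: W (go to 2, an L position)
n=5: L (sole option 4(W) is W)
n=6: W (go to 2, an L position)
n=7: L (sole option 6(W) is W)
n=8: W (go to 7, an L position)
n=9: L (options 3(W), 8(W) are all W)
n=10: W (go to 5, an L position)
n=11: L (sole option 10(W) is W)
n=12: W (go to 11, an L position)
n=13: L (sole option 12(W) is W)
n=14: W (go to 7, an L position)
n=15: W (go to 5, an L position)
n=16: L (options 8(W), 15(W) are all W)
n=17: W (go to 16, an L position)
n=18: W (go to 9, an L position)
n=19: L (sole option 18(W) is W)
n=20: W (go to 19, an L position)
n=21: W (go to 7, an L position)
n=22: W (go to 11, an L position)
n=23: L (sole option 22(W) is W)
n=24: W (go to 23, an L position)
n=25: L (sole option 24(W) is W)
n=26: W (go to 13, an L position)
n=27: W (go to 9, an L position)
n=28: L (options 14(W), 27(W) are all W)
n=29: W (go to 28, an L position)
n=30: L (options 10(W), 15(W), 29(W) are all W)
The starting position 30 is L: whatever Alice does, the opponent receives a W position.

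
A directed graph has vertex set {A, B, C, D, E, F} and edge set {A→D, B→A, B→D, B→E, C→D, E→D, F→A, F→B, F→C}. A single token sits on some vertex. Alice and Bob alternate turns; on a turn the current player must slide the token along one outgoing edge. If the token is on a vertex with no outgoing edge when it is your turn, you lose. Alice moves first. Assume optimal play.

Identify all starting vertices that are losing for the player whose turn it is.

D, F

Use the standard recursion: the mover loses at a terminal position; elsewhere, the mover wins exactly when some move hands the opponent an L position.
Every edge goes from a vertex to one that appears earlier in the order D, A, E, B, C, F, so processing vertices in that order labels each vertex after all of its successors.
D: no outgoing edge → L
A: W (go to D, an L position)
E: W (go to D, an L position)
B: W (go to D, an L position)
C: W (go to D, an L position)
F: L (options C(W), B(W), A(W) are all W)
Reading off the rows marked L gives the requested list; there are 2 such vertices.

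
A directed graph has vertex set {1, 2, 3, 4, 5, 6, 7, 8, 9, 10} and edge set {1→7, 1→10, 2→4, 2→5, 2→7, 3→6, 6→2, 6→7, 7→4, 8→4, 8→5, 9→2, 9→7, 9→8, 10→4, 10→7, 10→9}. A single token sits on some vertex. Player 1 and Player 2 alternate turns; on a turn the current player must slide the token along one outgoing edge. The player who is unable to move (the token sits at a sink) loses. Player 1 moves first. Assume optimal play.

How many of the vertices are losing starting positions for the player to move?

5

Classify positions by backward induction: terminal positions (no move available) are L. From any other position, the mover wins iff some move reaches an L.
Every edge goes from a vertex to one that appears earlier in the order 5, 4, 7, 2, 8, 9, 6, 10, 1, 3, so processing vertices in that order labels each vertex after all of its successors.
5: no outgoing edge → L
4: no outgoing edge → L
7: can move to 4, which is L ⇒ W
2: can move to 4, which is L ⇒ W
8: can move to 4, which is L ⇒ W
9: moves to 8(W), 2(W), 7(W); every one is W ⇒ L
6: moves to 2(W), 7(W); every one is W ⇒ L
10: can move to 9, which is L ⇒ W
1: moves to 10(W), 7(W); every one is W ⇒ L
3: can move to 6, which is L ⇒ W
The L vertices are 1, 4, 5, 6, 9; that is 5 in all.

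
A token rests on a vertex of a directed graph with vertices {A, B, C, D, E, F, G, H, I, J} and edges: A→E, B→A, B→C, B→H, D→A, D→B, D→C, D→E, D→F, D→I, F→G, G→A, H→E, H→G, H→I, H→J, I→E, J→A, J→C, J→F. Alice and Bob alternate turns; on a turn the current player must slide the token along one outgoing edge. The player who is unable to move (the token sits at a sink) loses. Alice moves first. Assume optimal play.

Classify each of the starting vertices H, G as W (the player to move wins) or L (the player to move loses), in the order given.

Compute win/loss labels from the base case upward. A position with no move is L. Any other position is W if it can reach an L in one move, else L.
Every edge goes from a vertex to one that appears earlier in the order E, C, A, G, I, F, J, H, B, D, so processing vertices in that order labels each vertex after all of its successors.
E: no outgoing edge → L
C: no outgoing edge → L
A: reaches L-position E → W
G: only reaches A(W), which is W → L
I: reaches L-position E → W
F: reaches L-position G → W
J: reaches L-position C → W
H: reaches L-position G → W
B: reaches L-position C → W
D: reaches L-position C → W

H: W, G: L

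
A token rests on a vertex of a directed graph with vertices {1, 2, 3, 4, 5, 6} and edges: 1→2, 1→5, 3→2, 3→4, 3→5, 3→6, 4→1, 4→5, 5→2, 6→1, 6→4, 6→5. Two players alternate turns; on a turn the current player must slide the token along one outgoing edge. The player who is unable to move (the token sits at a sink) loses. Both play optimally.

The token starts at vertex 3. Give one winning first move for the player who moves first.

Compute win/loss labels from the base case upward. A position with no move is L. Any other position is W if it can reach an L in one move, else L.
Every edge goes from a vertex to one that appears earlier in the order 2, 5, 1, 4, 6, 3, so processing vertices in that order labels each vertex after all of its successors.
2: no outgoing edge → L
5: can move to 2, which is L ⇒ W
1: can move to 2, which is L ⇒ W
4: moves to 1(W), 5(W); every one is W ⇒ L
6: can move to 4, which is L ⇒ W
3: can move to 4, which is L ⇒ W
From 3, the L positions reachable in one move are: 4, 2. Any move reaching one of these is winning.

Move to 4.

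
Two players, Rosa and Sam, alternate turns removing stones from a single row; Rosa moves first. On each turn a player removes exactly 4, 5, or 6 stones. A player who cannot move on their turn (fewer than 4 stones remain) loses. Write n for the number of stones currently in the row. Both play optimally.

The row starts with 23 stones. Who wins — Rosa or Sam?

Label each position W (a win for the player to move) or L (a loss). A position with no legal move is L; any other position is W exactly when some move reaches an L, and L when every move reaches a W.
n=0: no move → L
n=1: no move → L
n=2: no move → L
n=3: no move → L
n=4: →0(L), so W
n=5: →1(L), so W
n=6: →2(L), so W
n=7: →3(L), so W
n=8: →3(L), so W
n=9: →3(L), so W
n=10: →6(W), 5(W), 4(W) — all W, so L
n=11: →7(W), 6(W), 5(W) — all W, so L
n=12: →8(W), 7(W), 6(W) — all W, so L
n=13: →9(W), 8(W), 7(W) — all W, so L
n=14: →10(L), so W
n=15: →11(L), so W
n=16: →12(L), so W
n=17: →13(L), so W
n=18: →13(L), so W
n=19: →13(L), so W
n=20: →16(W), 15(W), 14(W) — all W, so L
n=21: →17(W), 16(W), 15(W) — all W, so L
n=22: →18(W), 17(W), 16(W) — all W, so L
n=23: →19(W), 18(W), 17(W) — all W, so L
The starting position 23 is L: whatever Rosa does, the opponent receives a W position.

Sam wins.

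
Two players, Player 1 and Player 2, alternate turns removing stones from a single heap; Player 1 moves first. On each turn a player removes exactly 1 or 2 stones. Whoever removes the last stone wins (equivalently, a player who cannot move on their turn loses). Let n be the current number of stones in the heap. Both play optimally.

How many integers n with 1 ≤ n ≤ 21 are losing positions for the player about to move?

Compute win/loss labels from the base case upward. A position with no move is L. Any other position is W if it can reach an L in one move, else L.
n=0: no move → L
n=1: W (go to 0, an L position)
n=2: W (go to 0, an L position)
n=3: L (options 2(W), 1(W) are all W)
n=4: W (go to 3, an L position)
n=5: W (go to 3, an L position)
n=6: L (options 5(W), 4(W) are all W)
n=7: W (go to 6, an L position)
n=8: W (go to 6, an L position)
n=9: L (options 8(W), 7(W) are all W)
n=10: W (go to 9, an L position)
n=11: W (go to 9, an L position)
n=12: L (options 11(W), 10(W) are all W)
n=13: W (go to 12, an L position)
n=14: W (go to 12, an L position)
n=15: L (options 14(W), 13(W) are all W)
n=16: W (go to 15, an L position)
n=17: W (go to 15, an L position)
n=18: L (options 17(W), 16(W) are all W)
n=19: W (go to 18, an L position)
n=20: W (go to 18, an L position)
n=21: L (options 20(W), 19(W) are all W)
L entries with 1 ≤ n ≤ 21 (n=0 is outside the asked range and is not counted): n = 3, 6, 9, 12, 15, 18, 21; that makes 7.

7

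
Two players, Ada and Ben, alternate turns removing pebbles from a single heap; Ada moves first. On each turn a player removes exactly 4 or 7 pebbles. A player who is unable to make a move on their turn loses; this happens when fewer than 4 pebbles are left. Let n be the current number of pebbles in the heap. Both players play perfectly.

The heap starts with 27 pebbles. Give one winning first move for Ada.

Remove 4, leaving 23.

Build the W/L table. Terminal = L. A non-terminal position is W if it has a move to some L; otherwise it is L.
n=0: no move → L
n=1: no move → L
n=2: no move → L
n=3: no move → L
n=4: →0(L), so W
n=5: →1(L), so W
n=6: →2(L), so W
n=7: →3(L), so W
n=8: →1(L), so W
n=9: →2(L), so W
n=10: →3(L), so W
n=11: →7(W), 4(W) — all W, so L
n=12: →8(W), 5(W) — all W, so L
n=13: →9(W), 6(W) — all W, so L
n=14: →10(W), 7(W) — all W, so L
n=15: →11(L), so W
n=16: →12(L), so W
n=17: →13(L), so W
n=18: →14(L), so W
n=19: →12(L), so W
n=20: →13(L), so W
n=21: →14(L), so W
n=22: →18(W), 15(W) — all W, so L
n=23: →19(W), 16(W) — all W, so L
n=24: →20(W), 17(W) — all W, so L
n=25: →21(W), 18(W) — all W, so L
n=26: →22(L), so W
n=27: →23(L), so W
From 27, the L positions reachable in one move are: 23.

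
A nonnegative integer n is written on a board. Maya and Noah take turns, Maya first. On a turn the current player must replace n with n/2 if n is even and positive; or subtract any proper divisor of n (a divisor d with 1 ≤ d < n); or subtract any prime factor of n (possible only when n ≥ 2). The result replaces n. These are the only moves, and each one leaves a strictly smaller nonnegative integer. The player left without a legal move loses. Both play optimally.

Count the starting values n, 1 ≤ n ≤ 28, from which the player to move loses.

6

Compute win/loss labels from the base case upward. A position with no move is L. Any other position is W if it can reach an L in one move, else L.
n=0: no move → L
n=1: no move → L
n=2: →0(L), so W
n=3: →0(L), so W
n=4: →2(W), 3(W) — all W, so L
n=5: →0(L), so W
n=6: →4(L), so W
n=7: →0(L), so W
n=8: →4(L), so W
n=9: →6(W), 8(W) — all W, so L
n=10: →9(L), so W
n=11: →0(L), so W
n=12: →9(L), so W
n=13: →0(L), so W
n=14: →7(W), 12(W), 13(W) — all W, so L
n=15: →14(L), so W
n=16: →14(L), so W
n=17: →0(L), so W
n=18: →9(L), so W
n=19: →0(L), so W
n=20: →10(W), 15(W), 16(W), 18(W), 19(W) — all W, so L
n=21: →14(L), so W
n=22: →20(L), so W
n=23: →0(L), so W
n=24: →20(L), so W
n=25: →20(L), so W
n=26: →13(W), 24(W), 25(W) — all W, so L
n=27: →26(L), so W
n=28: →14(L), so W
L entries with 1 ≤ n ≤ 28 (n=0 is outside the asked range and is not counted): n = 1, 4, 9, 14, 20, 26; that makes 6.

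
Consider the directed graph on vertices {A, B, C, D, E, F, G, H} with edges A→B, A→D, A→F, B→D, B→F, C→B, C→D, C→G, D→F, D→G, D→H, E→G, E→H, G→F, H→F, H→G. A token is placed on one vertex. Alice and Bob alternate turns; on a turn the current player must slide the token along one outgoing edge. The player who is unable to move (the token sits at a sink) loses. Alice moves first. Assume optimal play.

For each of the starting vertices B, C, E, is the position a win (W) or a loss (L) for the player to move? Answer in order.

B: W, C: L, E: L

Label each position W (a win for the player to move) or L (a loss). A position with no legal move is L; any other position is W exactly when some move reaches an L, and L when every move reaches a W.
Every edge goes from a vertex to one that appears earlier in the order F, G, H, D, E, B, C, A, so processing vertices in that order labels each vertex after all of its successors.
F: no outgoing edge → L
G: →F(L), so W
H: →F(L), so W
D: →F(L), so W
E: →H(W), G(W) — all W, so L
B: →F(L), so W
C: →B(W), D(W), G(W) — all W, so L
A: →F(L), so W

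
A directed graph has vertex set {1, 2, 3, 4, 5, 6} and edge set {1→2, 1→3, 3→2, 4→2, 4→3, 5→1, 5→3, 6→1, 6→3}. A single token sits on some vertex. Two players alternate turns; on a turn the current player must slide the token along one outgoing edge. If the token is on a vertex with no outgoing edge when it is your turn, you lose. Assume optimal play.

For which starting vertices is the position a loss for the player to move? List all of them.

Positions with no move are L. A position that does have a move is losing for the player to move precisely when every available move leads to a winning position for the opponent. Fill in the labels:
Every edge goes from a vertex to one that appears earlier in the order 2, 3, 4, 1, 6, 5, so processing vertices in that order labels each vertex after all of its successors.
2: no outgoing edge → L
3: W (go to 2, an L position)
4: W (go to 2, an L position)
1: W (go to 2, an L position)
6: L (options 1(W), 3(W) are all W)
5: L (options 1(W), 3(W) are all W)
The losing starting vertices are exactly the entries labelled L in this table (3 of them).

2, 5, 6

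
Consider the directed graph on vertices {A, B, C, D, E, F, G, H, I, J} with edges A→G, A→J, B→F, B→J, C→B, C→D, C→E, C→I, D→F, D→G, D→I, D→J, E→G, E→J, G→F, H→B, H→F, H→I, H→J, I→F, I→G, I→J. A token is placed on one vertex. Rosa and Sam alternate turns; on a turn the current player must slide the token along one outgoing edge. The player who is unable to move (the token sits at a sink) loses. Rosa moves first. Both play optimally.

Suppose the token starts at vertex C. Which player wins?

Sam wins.

Use the standard recursion: the mover loses at a terminal position; elsewhere, the mover wins exactly when some move hands the opponent an L position.
Every edge goes from a vertex to one that appears earlier in the order F, J, B, G, I, D, H, E, A, C, so processing vertices in that order labels each vertex after all of its successors.
F: no outgoing edge → L
J: no outgoing edge → L
B: W (go to J, an L position)
G: W (go to F, an L position)
I: W (go to J, an L position)
D: W (go to J, an L position)
H: W (go to J, an L position)
E: W (go to J, an L position)
A: W (go to J, an L position)
C: L (options E(W), D(W), I(W), B(W) are all W)
The starting position C is L: whatever Rosa does, the opponent receives a W position.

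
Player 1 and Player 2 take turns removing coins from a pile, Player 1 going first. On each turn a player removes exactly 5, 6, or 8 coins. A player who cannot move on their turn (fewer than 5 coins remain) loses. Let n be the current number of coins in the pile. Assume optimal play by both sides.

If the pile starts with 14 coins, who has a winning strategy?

Player 2 wins.

Compute win/loss labels from the base case upward. A position with no move is L. Any other position is W if it can reach an L in one move, else L.
n=0: no move → L
n=1: no move → L
n=2: no move → L
n=3: no move → L
n=4: no move → L
n=5: W (go to 0, an L position)
n=6: W (go to 1, an L position)
n=7: W (go to 2, an L position)
n=8: W (go to 3, an L position)
n=9: W (go to 4, an L position)
n=10: W (go to 4, an L position)
n=11: W (go to 3, an L position)
n=12: W (go to 4, an L position)
n=13: L (options 8(W), 7(W), 5(W) are all W)
n=14: L (options 9(W), 8(W), 6(W) are all W)
The starting position 14 is L: whatever Player 1 does, the opponent receives a W position.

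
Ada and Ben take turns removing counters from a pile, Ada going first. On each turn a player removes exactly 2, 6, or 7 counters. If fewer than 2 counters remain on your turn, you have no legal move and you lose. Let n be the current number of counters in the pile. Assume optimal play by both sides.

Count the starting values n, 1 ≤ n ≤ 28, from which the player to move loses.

Positions with no move are L. A position that does have a move is losing for the player to move precisely when every available move leads to a winning position for the opponent. Fill in the labels:
n=0: no move → L
n=1: no move → L
n=2: reaches L-position 0 → W
n=3: reaches L-position 1 → W
n=4: only reaches 2(W), which is W → L
n=5: only reaches 3(W), which is W → L
n=6: reaches L-position 4 → W
n=7: reaches L-position 5 → W
n=8: reaches L-position 1 → W
n=9: only reaches 7(W), 3(W), 2(W), all W → L
n=10: reaches L-position 4 → W
n=11: reaches L-position 9 → W
n=12: reaches L-position 5 → W
n=13: only reaches 11(W), 7(W), 6(W), all W → L
n=14: only reaches 12(W), 8(W), 7(W), all W → L
n=15: reaches L-position 13 → W
n=16: reaches L-position 14 → W
n=17: only reaches 15(W), 11(W), 10(W), all W → L
n=18: only reaches 16(W), 12(W), 11(W), all W → L
n=19: reaches L-position 17 → W
n=20: reaches L-position 18 → W
n=21: reaches L-position 14 → W
n=22: only reaches 20(W), 16(W), 15(W), all W → L
n=23: reaches L-position 17 → W
n=24: reaches L-position 22 → W
n=25: reaches L-position 18 → W
n=26: only reaches 24(W), 20(W), 19(W), all W → L
n=27: only reaches 25(W), 21(W), 20(W), all W → L
n=28: reaches L-position 26 → W
L entries with 1 ≤ n ≤ 28 (n=0 is outside the asked range and is not counted): n = 1, 4, 5, 9, 13, 14, 17, 18, 22, 26, 27; that makes 11.

11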